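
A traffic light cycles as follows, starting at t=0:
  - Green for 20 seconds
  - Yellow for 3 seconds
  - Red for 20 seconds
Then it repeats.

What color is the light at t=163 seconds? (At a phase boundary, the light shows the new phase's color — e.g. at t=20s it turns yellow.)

Cycle length = 20 + 3 + 20 = 43s
t = 163, phase_t = 163 mod 43 = 34
34 >= 23 → RED

Answer: red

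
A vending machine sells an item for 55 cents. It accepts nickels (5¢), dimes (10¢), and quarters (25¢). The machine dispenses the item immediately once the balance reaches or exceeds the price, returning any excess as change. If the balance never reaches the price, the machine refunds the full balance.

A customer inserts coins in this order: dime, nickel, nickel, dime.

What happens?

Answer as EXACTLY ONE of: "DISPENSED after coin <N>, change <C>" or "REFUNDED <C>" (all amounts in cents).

Price: 55¢
Coin 1 (dime, 10¢): balance = 10¢
Coin 2 (nickel, 5¢): balance = 15¢
Coin 3 (nickel, 5¢): balance = 20¢
Coin 4 (dime, 10¢): balance = 30¢
All coins inserted, balance 30¢ < price 55¢ → REFUND 30¢

Answer: REFUNDED 30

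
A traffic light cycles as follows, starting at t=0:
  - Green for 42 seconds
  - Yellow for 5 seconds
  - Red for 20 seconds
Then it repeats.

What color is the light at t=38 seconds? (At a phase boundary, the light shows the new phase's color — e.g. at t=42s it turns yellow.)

Answer: green

Derivation:
Cycle length = 42 + 5 + 20 = 67s
t = 38, phase_t = 38 mod 67 = 38
38 < 42 (green end) → GREEN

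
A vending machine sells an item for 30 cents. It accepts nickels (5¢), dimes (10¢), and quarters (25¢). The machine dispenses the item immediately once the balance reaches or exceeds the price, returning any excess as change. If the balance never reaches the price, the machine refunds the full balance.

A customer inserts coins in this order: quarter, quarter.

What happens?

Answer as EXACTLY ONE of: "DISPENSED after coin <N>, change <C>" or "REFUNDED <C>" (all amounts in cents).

Answer: DISPENSED after coin 2, change 20

Derivation:
Price: 30¢
Coin 1 (quarter, 25¢): balance = 25¢
Coin 2 (quarter, 25¢): balance = 50¢
  → balance >= price → DISPENSE, change = 50 - 30 = 20¢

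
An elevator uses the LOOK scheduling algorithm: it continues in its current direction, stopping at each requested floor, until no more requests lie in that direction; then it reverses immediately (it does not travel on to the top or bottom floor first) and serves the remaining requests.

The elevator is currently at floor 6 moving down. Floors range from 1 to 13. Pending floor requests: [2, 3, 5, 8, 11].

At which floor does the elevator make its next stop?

Current floor: 6, direction: down
Requests above: [8, 11]
Requests below: [2, 3, 5]
Moving down and requests lie below → nearest below is max([2, 3, 5]) = 5

Answer: 5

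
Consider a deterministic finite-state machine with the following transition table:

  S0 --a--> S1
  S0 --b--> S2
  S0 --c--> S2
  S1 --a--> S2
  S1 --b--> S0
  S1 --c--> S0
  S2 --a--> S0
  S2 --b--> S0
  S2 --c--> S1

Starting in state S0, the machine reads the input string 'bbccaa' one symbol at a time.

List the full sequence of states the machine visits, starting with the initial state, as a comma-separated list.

Start: S0
  read 'b': S0 --b--> S2
  read 'b': S2 --b--> S0
  read 'c': S0 --c--> S2
  read 'c': S2 --c--> S1
  read 'a': S1 --a--> S2
  read 'a': S2 --a--> S0

Answer: S0, S2, S0, S2, S1, S2, S0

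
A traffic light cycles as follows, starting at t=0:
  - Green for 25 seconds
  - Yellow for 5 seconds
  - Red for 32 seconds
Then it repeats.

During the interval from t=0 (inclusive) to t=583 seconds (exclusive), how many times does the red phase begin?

Answer: 9

Derivation:
Cycle = 25+5+32 = 62s
red phase starts at t = k*62 + 30 for k=0,1,2,...
Need k*62+30 < 583 → k < 8.919
k ∈ {0, ..., 8} → 9 starts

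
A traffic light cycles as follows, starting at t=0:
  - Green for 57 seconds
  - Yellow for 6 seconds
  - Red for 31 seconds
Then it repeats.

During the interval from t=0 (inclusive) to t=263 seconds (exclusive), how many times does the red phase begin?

Cycle = 57+6+31 = 94s
red phase starts at t = k*94 + 63 for k=0,1,2,...
Need k*94+63 < 263 → k < 2.128
k ∈ {0, ..., 2} → 3 starts

Answer: 3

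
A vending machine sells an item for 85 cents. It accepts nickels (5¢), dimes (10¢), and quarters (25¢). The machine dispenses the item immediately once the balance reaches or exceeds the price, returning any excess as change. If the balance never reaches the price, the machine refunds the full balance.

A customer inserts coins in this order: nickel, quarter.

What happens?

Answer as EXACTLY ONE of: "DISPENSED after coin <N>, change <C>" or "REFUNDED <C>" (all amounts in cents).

Price: 85¢
Coin 1 (nickel, 5¢): balance = 5¢
Coin 2 (quarter, 25¢): balance = 30¢
All coins inserted, balance 30¢ < price 85¢ → REFUND 30¢

Answer: REFUNDED 30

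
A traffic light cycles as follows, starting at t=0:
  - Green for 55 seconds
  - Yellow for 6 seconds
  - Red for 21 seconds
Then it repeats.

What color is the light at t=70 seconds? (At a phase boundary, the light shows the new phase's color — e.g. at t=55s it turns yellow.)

Answer: red

Derivation:
Cycle length = 55 + 6 + 21 = 82s
t = 70, phase_t = 70 mod 82 = 70
70 >= 61 → RED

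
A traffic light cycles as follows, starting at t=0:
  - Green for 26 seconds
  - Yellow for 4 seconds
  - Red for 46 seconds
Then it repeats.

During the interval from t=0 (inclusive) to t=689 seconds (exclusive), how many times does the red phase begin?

Cycle = 26+4+46 = 76s
red phase starts at t = k*76 + 30 for k=0,1,2,...
Need k*76+30 < 689 → k < 8.671
k ∈ {0, ..., 8} → 9 starts

Answer: 9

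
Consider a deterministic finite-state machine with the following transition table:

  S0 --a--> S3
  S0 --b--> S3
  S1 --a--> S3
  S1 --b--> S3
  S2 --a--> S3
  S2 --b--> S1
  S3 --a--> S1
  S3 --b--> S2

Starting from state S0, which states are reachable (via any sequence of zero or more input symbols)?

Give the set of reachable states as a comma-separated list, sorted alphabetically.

Answer: S0, S1, S2, S3

Derivation:
BFS from S0:
  visit S0: S0--a-->S3 (new), S0--b-->S3 (seen)
  visit S3: S3--a-->S1 (new), S3--b-->S2 (new)
  visit S1: S1--a-->S3 (seen), S1--b-->S3 (seen)
  visit S2: S2--a-->S3 (seen), S2--b-->S1 (seen)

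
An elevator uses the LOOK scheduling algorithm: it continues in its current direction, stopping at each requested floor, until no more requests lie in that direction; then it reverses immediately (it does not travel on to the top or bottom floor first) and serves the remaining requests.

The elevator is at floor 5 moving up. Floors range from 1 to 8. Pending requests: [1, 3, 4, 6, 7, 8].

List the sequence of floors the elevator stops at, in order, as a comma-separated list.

Current: 5, moving UP
Serve above first (ascending): [6, 7, 8]
Then reverse, serve below (descending): [4, 3, 1]

Answer: 6, 7, 8, 4, 3, 1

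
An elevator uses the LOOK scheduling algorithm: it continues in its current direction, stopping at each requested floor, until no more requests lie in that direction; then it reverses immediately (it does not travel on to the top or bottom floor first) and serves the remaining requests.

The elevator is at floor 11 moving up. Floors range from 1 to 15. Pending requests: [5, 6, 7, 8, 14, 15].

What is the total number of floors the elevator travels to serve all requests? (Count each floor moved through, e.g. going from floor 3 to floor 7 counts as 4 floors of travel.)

Answer: 14

Derivation:
Start at floor 11 moving up, LOOK stop order: [14, 15, 8, 7, 6, 5]
  11 → 14: |14-11| = 3, total = 3
  14 → 15: |15-14| = 1, total = 4
  15 → 8: |8-15| = 7, total = 11
  8 → 7: |7-8| = 1, total = 12
  7 → 6: |6-7| = 1, total = 13
  6 → 5: |5-6| = 1, total = 14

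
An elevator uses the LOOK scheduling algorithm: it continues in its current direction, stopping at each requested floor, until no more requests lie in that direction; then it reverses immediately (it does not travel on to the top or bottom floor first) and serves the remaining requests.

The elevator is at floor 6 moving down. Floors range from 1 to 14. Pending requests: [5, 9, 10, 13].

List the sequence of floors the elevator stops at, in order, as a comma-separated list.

Answer: 5, 9, 10, 13

Derivation:
Current: 6, moving DOWN
Serve below first (descending): [5]
Then reverse, serve above (ascending): [9, 10, 13]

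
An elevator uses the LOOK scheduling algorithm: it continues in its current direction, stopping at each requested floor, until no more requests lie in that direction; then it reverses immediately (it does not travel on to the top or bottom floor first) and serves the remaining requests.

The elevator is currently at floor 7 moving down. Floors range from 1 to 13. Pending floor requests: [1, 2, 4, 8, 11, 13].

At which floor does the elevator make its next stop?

Current floor: 7, direction: down
Requests above: [8, 11, 13]
Requests below: [1, 2, 4]
Moving down and requests lie below → nearest below is max([1, 2, 4]) = 4

Answer: 4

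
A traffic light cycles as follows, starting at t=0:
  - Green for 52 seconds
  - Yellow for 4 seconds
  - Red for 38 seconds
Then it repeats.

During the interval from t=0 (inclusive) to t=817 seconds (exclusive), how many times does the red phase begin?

Answer: 9

Derivation:
Cycle = 52+4+38 = 94s
red phase starts at t = k*94 + 56 for k=0,1,2,...
Need k*94+56 < 817 → k < 8.096
k ∈ {0, ..., 8} → 9 starts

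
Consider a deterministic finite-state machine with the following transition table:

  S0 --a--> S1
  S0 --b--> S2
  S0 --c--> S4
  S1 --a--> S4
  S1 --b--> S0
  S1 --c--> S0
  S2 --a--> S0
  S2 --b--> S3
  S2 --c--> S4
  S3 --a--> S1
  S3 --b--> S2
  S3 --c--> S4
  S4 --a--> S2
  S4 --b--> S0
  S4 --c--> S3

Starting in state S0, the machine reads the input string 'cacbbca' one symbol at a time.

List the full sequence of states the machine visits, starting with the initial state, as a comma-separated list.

Start: S0
  read 'c': S0 --c--> S4
  read 'a': S4 --a--> S2
  read 'c': S2 --c--> S4
  read 'b': S4 --b--> S0
  read 'b': S0 --b--> S2
  read 'c': S2 --c--> S4
  read 'a': S4 --a--> S2

Answer: S0, S4, S2, S4, S0, S2, S4, S2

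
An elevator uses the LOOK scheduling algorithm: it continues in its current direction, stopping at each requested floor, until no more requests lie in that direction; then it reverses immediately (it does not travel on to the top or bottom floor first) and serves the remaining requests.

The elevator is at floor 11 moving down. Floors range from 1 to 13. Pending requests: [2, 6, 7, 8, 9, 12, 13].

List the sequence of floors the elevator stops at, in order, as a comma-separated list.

Answer: 9, 8, 7, 6, 2, 12, 13

Derivation:
Current: 11, moving DOWN
Serve below first (descending): [9, 8, 7, 6, 2]
Then reverse, serve above (ascending): [12, 13]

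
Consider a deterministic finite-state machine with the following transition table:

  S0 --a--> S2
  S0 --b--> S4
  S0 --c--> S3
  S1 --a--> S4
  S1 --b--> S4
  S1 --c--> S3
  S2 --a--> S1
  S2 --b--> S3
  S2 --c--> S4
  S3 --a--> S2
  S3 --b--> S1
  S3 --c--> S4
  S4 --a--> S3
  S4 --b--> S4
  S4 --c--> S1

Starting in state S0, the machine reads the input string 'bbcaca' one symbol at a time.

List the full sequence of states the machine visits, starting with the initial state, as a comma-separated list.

Start: S0
  read 'b': S0 --b--> S4
  read 'b': S4 --b--> S4
  read 'c': S4 --c--> S1
  read 'a': S1 --a--> S4
  read 'c': S4 --c--> S1
  read 'a': S1 --a--> S4

Answer: S0, S4, S4, S1, S4, S1, S4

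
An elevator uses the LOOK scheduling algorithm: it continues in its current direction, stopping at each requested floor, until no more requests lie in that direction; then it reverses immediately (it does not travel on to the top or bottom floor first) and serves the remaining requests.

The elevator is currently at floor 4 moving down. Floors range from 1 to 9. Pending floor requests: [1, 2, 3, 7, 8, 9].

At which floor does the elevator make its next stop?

Answer: 3

Derivation:
Current floor: 4, direction: down
Requests above: [7, 8, 9]
Requests below: [1, 2, 3]
Moving down and requests lie below → nearest below is max([1, 2, 3]) = 3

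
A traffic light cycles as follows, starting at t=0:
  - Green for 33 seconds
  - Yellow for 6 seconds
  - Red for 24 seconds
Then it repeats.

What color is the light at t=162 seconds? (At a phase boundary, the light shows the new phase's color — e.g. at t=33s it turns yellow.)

Answer: yellow

Derivation:
Cycle length = 33 + 6 + 24 = 63s
t = 162, phase_t = 162 mod 63 = 36
33 <= 36 < 39 (yellow end) → YELLOW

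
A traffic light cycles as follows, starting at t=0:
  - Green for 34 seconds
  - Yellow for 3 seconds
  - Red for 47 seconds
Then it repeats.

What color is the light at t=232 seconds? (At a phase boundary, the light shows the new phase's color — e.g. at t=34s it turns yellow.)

Answer: red

Derivation:
Cycle length = 34 + 3 + 47 = 84s
t = 232, phase_t = 232 mod 84 = 64
64 >= 37 → RED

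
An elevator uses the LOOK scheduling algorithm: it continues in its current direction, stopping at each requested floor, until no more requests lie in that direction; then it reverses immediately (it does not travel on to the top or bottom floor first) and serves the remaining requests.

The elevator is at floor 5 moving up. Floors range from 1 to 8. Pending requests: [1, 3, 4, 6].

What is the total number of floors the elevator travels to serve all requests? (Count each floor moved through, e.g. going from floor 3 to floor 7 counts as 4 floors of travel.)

Start at floor 5 moving up, LOOK stop order: [6, 4, 3, 1]
  5 → 6: |6-5| = 1, total = 1
  6 → 4: |4-6| = 2, total = 3
  4 → 3: |3-4| = 1, total = 4
  3 → 1: |1-3| = 2, total = 6

Answer: 6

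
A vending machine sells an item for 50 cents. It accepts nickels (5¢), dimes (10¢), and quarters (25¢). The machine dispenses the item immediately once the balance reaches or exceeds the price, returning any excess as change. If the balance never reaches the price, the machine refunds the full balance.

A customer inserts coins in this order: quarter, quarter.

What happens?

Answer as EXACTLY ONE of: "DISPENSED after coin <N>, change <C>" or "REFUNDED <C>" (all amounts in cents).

Answer: DISPENSED after coin 2, change 0

Derivation:
Price: 50¢
Coin 1 (quarter, 25¢): balance = 25¢
Coin 2 (quarter, 25¢): balance = 50¢
  → balance >= price → DISPENSE, change = 50 - 50 = 0¢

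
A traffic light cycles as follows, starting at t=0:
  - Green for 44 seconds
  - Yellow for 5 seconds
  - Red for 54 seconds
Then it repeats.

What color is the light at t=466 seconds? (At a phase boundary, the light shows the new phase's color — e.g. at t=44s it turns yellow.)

Cycle length = 44 + 5 + 54 = 103s
t = 466, phase_t = 466 mod 103 = 54
54 >= 49 → RED

Answer: red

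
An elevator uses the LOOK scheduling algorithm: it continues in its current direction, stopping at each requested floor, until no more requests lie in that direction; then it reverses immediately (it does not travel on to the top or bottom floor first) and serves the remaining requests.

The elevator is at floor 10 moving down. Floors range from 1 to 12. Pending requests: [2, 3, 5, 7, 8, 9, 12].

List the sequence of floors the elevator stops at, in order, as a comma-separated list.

Current: 10, moving DOWN
Serve below first (descending): [9, 8, 7, 5, 3, 2]
Then reverse, serve above (ascending): [12]

Answer: 9, 8, 7, 5, 3, 2, 12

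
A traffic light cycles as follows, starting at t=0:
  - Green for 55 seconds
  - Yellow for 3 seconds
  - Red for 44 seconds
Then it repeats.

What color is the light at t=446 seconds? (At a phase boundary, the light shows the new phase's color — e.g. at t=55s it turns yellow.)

Answer: green

Derivation:
Cycle length = 55 + 3 + 44 = 102s
t = 446, phase_t = 446 mod 102 = 38
38 < 55 (green end) → GREEN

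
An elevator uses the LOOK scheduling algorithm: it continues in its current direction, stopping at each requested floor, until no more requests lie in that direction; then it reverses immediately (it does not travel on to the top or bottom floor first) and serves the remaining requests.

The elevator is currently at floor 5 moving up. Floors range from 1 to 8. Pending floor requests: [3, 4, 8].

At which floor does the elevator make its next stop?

Current floor: 5, direction: up
Requests above: [8]
Requests below: [3, 4]
Moving up and requests lie above → nearest above is min([8]) = 8

Answer: 8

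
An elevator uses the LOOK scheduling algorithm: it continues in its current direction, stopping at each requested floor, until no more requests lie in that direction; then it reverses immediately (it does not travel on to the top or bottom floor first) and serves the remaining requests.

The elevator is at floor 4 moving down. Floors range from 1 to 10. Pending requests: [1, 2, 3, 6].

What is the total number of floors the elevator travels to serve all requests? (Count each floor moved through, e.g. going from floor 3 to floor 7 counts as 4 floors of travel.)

Answer: 8

Derivation:
Start at floor 4 moving down, LOOK stop order: [3, 2, 1, 6]
  4 → 3: |3-4| = 1, total = 1
  3 → 2: |2-3| = 1, total = 2
  2 → 1: |1-2| = 1, total = 3
  1 → 6: |6-1| = 5, total = 8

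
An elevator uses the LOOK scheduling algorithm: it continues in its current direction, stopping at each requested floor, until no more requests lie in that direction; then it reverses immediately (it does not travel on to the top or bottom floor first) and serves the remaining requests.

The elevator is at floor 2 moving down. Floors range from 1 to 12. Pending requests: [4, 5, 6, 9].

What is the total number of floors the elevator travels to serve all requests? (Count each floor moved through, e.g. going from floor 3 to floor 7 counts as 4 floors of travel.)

Answer: 7

Derivation:
Start at floor 2 moving down, LOOK stop order: [4, 5, 6, 9]
  2 → 4: |4-2| = 2, total = 2
  4 → 5: |5-4| = 1, total = 3
  5 → 6: |6-5| = 1, total = 4
  6 → 9: |9-6| = 3, total = 7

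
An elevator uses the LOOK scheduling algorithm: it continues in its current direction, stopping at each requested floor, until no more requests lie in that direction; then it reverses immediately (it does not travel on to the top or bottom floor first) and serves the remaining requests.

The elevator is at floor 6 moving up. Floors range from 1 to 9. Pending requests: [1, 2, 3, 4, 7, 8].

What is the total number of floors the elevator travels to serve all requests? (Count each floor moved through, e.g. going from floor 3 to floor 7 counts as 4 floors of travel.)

Start at floor 6 moving up, LOOK stop order: [7, 8, 4, 3, 2, 1]
  6 → 7: |7-6| = 1, total = 1
  7 → 8: |8-7| = 1, total = 2
  8 → 4: |4-8| = 4, total = 6
  4 → 3: |3-4| = 1, total = 7
  3 → 2: |2-3| = 1, total = 8
  2 → 1: |1-2| = 1, total = 9

Answer: 9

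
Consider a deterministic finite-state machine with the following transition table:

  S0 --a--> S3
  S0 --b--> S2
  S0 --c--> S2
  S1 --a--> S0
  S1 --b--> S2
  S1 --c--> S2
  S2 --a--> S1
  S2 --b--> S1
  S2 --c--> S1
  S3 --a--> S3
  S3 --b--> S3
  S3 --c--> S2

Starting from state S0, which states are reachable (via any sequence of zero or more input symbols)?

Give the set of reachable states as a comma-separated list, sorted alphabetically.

Answer: S0, S1, S2, S3

Derivation:
BFS from S0:
  visit S0: S0--a-->S3 (new), S0--b-->S2 (new), S0--c-->S2 (seen)
  visit S3: S3--a-->S3 (seen), S3--b-->S3 (seen), S3--c-->S2 (seen)
  visit S2: S2--a-->S1 (new), S2--b-->S1 (seen), S2--c-->S1 (seen)
  visit S1: S1--a-->S0 (seen), S1--b-->S2 (seen), S1--c-->S2 (seen)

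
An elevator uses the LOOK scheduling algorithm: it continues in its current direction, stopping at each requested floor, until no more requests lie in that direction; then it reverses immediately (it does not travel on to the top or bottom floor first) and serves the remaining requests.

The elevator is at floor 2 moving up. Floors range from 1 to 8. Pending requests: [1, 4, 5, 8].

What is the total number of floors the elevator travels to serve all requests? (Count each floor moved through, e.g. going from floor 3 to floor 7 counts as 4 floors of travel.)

Answer: 13

Derivation:
Start at floor 2 moving up, LOOK stop order: [4, 5, 8, 1]
  2 → 4: |4-2| = 2, total = 2
  4 → 5: |5-4| = 1, total = 3
  5 → 8: |8-5| = 3, total = 6
  8 → 1: |1-8| = 7, total = 13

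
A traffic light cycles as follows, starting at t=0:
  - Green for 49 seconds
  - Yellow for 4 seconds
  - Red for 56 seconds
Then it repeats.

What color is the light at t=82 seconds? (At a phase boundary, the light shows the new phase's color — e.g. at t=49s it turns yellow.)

Cycle length = 49 + 4 + 56 = 109s
t = 82, phase_t = 82 mod 109 = 82
82 >= 53 → RED

Answer: red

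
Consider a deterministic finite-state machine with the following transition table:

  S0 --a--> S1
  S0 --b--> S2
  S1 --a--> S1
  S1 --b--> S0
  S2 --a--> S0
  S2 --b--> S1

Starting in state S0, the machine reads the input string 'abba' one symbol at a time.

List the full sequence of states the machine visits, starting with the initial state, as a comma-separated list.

Answer: S0, S1, S0, S2, S0

Derivation:
Start: S0
  read 'a': S0 --a--> S1
  read 'b': S1 --b--> S0
  read 'b': S0 --b--> S2
  read 'a': S2 --a--> S0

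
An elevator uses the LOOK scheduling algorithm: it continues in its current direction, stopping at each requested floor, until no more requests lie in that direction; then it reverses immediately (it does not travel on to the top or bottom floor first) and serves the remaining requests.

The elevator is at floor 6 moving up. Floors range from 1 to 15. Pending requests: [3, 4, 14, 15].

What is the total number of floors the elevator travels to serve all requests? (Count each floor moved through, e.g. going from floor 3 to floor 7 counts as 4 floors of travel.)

Answer: 21

Derivation:
Start at floor 6 moving up, LOOK stop order: [14, 15, 4, 3]
  6 → 14: |14-6| = 8, total = 8
  14 → 15: |15-14| = 1, total = 9
  15 → 4: |4-15| = 11, total = 20
  4 → 3: |3-4| = 1, total = 21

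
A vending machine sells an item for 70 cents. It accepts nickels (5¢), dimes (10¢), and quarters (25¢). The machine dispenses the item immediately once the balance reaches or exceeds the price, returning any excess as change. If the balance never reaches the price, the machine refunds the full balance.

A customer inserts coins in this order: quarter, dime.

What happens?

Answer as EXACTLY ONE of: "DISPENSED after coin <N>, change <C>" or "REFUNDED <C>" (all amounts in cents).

Price: 70¢
Coin 1 (quarter, 25¢): balance = 25¢
Coin 2 (dime, 10¢): balance = 35¢
All coins inserted, balance 35¢ < price 70¢ → REFUND 35¢

Answer: REFUNDED 35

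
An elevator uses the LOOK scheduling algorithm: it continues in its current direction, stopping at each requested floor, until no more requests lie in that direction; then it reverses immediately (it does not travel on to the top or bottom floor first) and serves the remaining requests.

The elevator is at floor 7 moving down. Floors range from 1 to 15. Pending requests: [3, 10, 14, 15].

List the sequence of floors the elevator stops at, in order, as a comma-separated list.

Current: 7, moving DOWN
Serve below first (descending): [3]
Then reverse, serve above (ascending): [10, 14, 15]

Answer: 3, 10, 14, 15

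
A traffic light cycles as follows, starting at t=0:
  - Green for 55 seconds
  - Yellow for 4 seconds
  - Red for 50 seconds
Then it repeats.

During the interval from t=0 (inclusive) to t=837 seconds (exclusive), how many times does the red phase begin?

Cycle = 55+4+50 = 109s
red phase starts at t = k*109 + 59 for k=0,1,2,...
Need k*109+59 < 837 → k < 7.138
k ∈ {0, ..., 7} → 8 starts

Answer: 8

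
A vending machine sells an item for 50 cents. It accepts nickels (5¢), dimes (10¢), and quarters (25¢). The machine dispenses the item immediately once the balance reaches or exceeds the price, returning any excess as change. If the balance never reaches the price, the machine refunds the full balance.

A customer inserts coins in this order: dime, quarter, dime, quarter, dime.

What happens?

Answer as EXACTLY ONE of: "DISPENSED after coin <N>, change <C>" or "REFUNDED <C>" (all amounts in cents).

Price: 50¢
Coin 1 (dime, 10¢): balance = 10¢
Coin 2 (quarter, 25¢): balance = 35¢
Coin 3 (dime, 10¢): balance = 45¢
Coin 4 (quarter, 25¢): balance = 70¢
  → balance >= price → DISPENSE, change = 70 - 50 = 20¢

Answer: DISPENSED after coin 4, change 20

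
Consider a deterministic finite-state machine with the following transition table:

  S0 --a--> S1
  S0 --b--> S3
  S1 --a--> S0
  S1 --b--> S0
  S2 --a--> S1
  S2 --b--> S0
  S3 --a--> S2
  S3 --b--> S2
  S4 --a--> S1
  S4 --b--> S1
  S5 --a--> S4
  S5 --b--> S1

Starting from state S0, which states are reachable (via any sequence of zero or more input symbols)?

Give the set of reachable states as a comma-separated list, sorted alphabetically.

BFS from S0:
  visit S0: S0--a-->S1 (new), S0--b-->S3 (new)
  visit S1: S1--a-->S0 (seen), S1--b-->S0 (seen)
  visit S3: S3--a-->S2 (new), S3--b-->S2 (seen)
  visit S2: S2--a-->S1 (seen), S2--b-->S0 (seen)

Answer: S0, S1, S2, S3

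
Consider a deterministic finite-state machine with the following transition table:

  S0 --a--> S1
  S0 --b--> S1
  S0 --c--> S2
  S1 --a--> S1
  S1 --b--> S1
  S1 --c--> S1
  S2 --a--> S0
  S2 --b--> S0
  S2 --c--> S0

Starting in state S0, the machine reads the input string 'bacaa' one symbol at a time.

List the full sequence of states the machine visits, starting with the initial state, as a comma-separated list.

Answer: S0, S1, S1, S1, S1, S1

Derivation:
Start: S0
  read 'b': S0 --b--> S1
  read 'a': S1 --a--> S1
  read 'c': S1 --c--> S1
  read 'a': S1 --a--> S1
  read 'a': S1 --a--> S1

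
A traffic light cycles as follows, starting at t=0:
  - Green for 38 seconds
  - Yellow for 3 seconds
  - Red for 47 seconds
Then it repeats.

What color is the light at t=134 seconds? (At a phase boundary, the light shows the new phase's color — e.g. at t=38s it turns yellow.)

Cycle length = 38 + 3 + 47 = 88s
t = 134, phase_t = 134 mod 88 = 46
46 >= 41 → RED

Answer: red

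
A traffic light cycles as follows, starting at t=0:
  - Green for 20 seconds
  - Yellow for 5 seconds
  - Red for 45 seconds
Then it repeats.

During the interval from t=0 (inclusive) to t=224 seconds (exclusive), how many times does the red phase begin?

Cycle = 20+5+45 = 70s
red phase starts at t = k*70 + 25 for k=0,1,2,...
Need k*70+25 < 224 → k < 2.843
k ∈ {0, ..., 2} → 3 starts

Answer: 3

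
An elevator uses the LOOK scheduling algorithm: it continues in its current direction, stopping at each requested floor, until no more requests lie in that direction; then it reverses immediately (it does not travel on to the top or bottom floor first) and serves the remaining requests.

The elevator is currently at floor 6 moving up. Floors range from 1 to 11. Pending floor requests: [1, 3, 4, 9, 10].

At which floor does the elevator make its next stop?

Current floor: 6, direction: up
Requests above: [9, 10]
Requests below: [1, 3, 4]
Moving up and requests lie above → nearest above is min([9, 10]) = 9

Answer: 9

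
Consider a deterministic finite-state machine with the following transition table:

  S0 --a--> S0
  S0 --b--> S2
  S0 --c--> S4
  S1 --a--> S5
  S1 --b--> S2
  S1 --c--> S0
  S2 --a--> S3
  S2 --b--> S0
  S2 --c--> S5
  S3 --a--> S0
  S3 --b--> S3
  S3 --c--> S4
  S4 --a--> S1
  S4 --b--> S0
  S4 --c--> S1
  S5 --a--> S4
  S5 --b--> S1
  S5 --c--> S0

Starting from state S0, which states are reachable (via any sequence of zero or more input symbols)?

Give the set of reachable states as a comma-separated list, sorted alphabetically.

Answer: S0, S1, S2, S3, S4, S5

Derivation:
BFS from S0:
  visit S0: S0--a-->S0 (seen), S0--b-->S2 (new), S0--c-->S4 (new)
  visit S2: S2--a-->S3 (new), S2--b-->S0 (seen), S2--c-->S5 (new)
  visit S4: S4--a-->S1 (new), S4--b-->S0 (seen), S4--c-->S1 (seen)
  visit S3: S3--a-->S0 (seen), S3--b-->S3 (seen), S3--c-->S4 (seen)
  visit S5: S5--a-->S4 (seen), S5--b-->S1 (seen), S5--c-->S0 (seen)
  visit S1: S1--a-->S5 (seen), S1--b-->S2 (seen), S1--c-->S0 (seen)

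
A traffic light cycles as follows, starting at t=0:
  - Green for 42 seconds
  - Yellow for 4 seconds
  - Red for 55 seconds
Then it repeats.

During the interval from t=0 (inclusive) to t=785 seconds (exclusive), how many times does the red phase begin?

Cycle = 42+4+55 = 101s
red phase starts at t = k*101 + 46 for k=0,1,2,...
Need k*101+46 < 785 → k < 7.317
k ∈ {0, ..., 7} → 8 starts

Answer: 8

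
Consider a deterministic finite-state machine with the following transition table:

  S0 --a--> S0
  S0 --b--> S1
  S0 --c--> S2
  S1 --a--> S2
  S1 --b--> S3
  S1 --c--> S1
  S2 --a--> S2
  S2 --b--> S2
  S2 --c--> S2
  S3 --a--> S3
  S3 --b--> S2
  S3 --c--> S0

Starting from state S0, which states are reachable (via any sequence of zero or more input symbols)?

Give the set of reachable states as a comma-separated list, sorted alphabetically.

Answer: S0, S1, S2, S3

Derivation:
BFS from S0:
  visit S0: S0--a-->S0 (seen), S0--b-->S1 (new), S0--c-->S2 (new)
  visit S1: S1--a-->S2 (seen), S1--b-->S3 (new), S1--c-->S1 (seen)
  visit S2: S2--a-->S2 (seen), S2--b-->S2 (seen), S2--c-->S2 (seen)
  visit S3: S3--a-->S3 (seen), S3--b-->S2 (seen), S3--c-->S0 (seen)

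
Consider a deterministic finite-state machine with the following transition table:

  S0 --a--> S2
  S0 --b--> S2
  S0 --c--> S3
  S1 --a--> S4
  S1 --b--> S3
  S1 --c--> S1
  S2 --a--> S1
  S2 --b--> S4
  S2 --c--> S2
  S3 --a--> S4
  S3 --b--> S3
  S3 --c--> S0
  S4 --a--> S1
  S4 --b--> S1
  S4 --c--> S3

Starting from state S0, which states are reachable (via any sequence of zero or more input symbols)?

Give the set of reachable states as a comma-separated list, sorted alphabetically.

BFS from S0:
  visit S0: S0--a-->S2 (new), S0--b-->S2 (seen), S0--c-->S3 (new)
  visit S2: S2--a-->S1 (new), S2--b-->S4 (new), S2--c-->S2 (seen)
  visit S3: S3--a-->S4 (seen), S3--b-->S3 (seen), S3--c-->S0 (seen)
  visit S1: S1--a-->S4 (seen), S1--b-->S3 (seen), S1--c-->S1 (seen)
  visit S4: S4--a-->S1 (seen), S4--b-->S1 (seen), S4--c-->S3 (seen)

Answer: S0, S1, S2, S3, S4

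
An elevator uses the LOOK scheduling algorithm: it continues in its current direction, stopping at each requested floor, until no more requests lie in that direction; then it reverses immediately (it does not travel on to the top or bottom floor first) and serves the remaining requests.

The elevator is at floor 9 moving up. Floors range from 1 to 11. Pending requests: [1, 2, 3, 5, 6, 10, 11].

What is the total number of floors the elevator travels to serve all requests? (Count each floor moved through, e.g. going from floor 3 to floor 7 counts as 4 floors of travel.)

Answer: 12

Derivation:
Start at floor 9 moving up, LOOK stop order: [10, 11, 6, 5, 3, 2, 1]
  9 → 10: |10-9| = 1, total = 1
  10 → 11: |11-10| = 1, total = 2
  11 → 6: |6-11| = 5, total = 7
  6 → 5: |5-6| = 1, total = 8
  5 → 3: |3-5| = 2, total = 10
  3 → 2: |2-3| = 1, total = 11
  2 → 1: |1-2| = 1, total = 12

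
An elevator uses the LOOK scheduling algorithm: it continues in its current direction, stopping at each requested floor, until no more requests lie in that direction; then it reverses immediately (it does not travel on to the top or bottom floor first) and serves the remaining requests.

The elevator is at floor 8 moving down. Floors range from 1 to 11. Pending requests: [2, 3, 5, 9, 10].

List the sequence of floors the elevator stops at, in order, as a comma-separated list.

Answer: 5, 3, 2, 9, 10

Derivation:
Current: 8, moving DOWN
Serve below first (descending): [5, 3, 2]
Then reverse, serve above (ascending): [9, 10]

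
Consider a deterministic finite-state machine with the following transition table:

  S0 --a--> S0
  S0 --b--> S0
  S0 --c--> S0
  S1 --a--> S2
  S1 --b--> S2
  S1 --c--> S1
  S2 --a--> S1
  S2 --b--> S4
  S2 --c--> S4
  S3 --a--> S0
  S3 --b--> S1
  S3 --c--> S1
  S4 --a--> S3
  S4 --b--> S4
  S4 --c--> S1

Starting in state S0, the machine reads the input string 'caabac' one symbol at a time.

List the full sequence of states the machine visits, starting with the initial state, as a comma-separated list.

Answer: S0, S0, S0, S0, S0, S0, S0

Derivation:
Start: S0
  read 'c': S0 --c--> S0
  read 'a': S0 --a--> S0
  read 'a': S0 --a--> S0
  read 'b': S0 --b--> S0
  read 'a': S0 --a--> S0
  read 'c': S0 --c--> S0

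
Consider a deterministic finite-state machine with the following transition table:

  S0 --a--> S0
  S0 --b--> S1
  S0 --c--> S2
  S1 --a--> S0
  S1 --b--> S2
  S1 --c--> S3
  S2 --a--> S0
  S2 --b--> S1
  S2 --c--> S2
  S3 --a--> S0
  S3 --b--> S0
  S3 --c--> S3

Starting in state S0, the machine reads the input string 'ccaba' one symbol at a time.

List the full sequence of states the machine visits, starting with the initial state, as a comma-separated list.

Answer: S0, S2, S2, S0, S1, S0

Derivation:
Start: S0
  read 'c': S0 --c--> S2
  read 'c': S2 --c--> S2
  read 'a': S2 --a--> S0
  read 'b': S0 --b--> S1
  read 'a': S1 --a--> S0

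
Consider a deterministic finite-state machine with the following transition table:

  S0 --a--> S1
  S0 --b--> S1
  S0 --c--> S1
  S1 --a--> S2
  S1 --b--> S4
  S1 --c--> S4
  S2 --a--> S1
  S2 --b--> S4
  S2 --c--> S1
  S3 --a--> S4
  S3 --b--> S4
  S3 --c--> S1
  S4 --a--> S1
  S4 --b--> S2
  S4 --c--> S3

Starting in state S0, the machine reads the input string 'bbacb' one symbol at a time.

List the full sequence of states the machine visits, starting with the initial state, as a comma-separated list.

Start: S0
  read 'b': S0 --b--> S1
  read 'b': S1 --b--> S4
  read 'a': S4 --a--> S1
  read 'c': S1 --c--> S4
  read 'b': S4 --b--> S2

Answer: S0, S1, S4, S1, S4, S2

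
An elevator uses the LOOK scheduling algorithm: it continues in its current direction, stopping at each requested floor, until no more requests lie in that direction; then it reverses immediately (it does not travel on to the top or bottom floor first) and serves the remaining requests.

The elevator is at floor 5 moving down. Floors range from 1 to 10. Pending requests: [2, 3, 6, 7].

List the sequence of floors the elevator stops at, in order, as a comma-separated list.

Current: 5, moving DOWN
Serve below first (descending): [3, 2]
Then reverse, serve above (ascending): [6, 7]

Answer: 3, 2, 6, 7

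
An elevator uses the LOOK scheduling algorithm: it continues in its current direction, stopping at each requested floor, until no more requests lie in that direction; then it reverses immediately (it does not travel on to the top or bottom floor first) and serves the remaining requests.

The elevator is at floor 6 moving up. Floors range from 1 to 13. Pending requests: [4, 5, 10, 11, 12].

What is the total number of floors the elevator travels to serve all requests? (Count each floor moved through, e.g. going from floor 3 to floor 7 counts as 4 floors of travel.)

Start at floor 6 moving up, LOOK stop order: [10, 11, 12, 5, 4]
  6 → 10: |10-6| = 4, total = 4
  10 → 11: |11-10| = 1, total = 5
  11 → 12: |12-11| = 1, total = 6
  12 → 5: |5-12| = 7, total = 13
  5 → 4: |4-5| = 1, total = 14

Answer: 14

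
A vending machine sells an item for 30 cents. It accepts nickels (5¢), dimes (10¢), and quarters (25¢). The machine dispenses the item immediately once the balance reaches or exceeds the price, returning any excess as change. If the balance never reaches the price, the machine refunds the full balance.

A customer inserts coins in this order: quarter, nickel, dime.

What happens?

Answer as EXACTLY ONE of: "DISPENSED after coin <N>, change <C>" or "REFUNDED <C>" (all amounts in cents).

Answer: DISPENSED after coin 2, change 0

Derivation:
Price: 30¢
Coin 1 (quarter, 25¢): balance = 25¢
Coin 2 (nickel, 5¢): balance = 30¢
  → balance >= price → DISPENSE, change = 30 - 30 = 0¢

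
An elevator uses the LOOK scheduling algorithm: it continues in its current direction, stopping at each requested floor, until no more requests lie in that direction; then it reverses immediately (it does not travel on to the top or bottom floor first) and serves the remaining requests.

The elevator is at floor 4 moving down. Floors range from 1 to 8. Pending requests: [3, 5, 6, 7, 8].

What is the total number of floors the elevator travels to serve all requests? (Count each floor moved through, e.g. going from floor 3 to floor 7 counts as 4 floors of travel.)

Answer: 6

Derivation:
Start at floor 4 moving down, LOOK stop order: [3, 5, 6, 7, 8]
  4 → 3: |3-4| = 1, total = 1
  3 → 5: |5-3| = 2, total = 3
  5 → 6: |6-5| = 1, total = 4
  6 → 7: |7-6| = 1, total = 5
  7 → 8: |8-7| = 1, total = 6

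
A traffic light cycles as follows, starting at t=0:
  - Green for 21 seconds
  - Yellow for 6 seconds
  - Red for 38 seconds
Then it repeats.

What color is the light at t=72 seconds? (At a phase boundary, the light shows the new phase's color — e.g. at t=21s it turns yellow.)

Answer: green

Derivation:
Cycle length = 21 + 6 + 38 = 65s
t = 72, phase_t = 72 mod 65 = 7
7 < 21 (green end) → GREEN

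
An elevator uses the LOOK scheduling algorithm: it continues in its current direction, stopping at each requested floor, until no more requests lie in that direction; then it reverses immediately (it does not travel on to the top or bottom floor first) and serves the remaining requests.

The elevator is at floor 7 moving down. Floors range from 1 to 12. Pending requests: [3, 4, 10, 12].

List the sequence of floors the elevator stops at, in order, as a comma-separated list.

Current: 7, moving DOWN
Serve below first (descending): [4, 3]
Then reverse, serve above (ascending): [10, 12]

Answer: 4, 3, 10, 12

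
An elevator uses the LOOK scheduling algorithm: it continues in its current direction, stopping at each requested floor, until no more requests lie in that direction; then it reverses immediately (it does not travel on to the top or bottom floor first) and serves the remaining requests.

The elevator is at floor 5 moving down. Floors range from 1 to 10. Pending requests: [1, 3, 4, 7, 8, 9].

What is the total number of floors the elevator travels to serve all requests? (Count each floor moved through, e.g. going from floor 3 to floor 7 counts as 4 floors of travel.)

Start at floor 5 moving down, LOOK stop order: [4, 3, 1, 7, 8, 9]
  5 → 4: |4-5| = 1, total = 1
  4 → 3: |3-4| = 1, total = 2
  3 → 1: |1-3| = 2, total = 4
  1 → 7: |7-1| = 6, total = 10
  7 → 8: |8-7| = 1, total = 11
  8 → 9: |9-8| = 1, total = 12

Answer: 12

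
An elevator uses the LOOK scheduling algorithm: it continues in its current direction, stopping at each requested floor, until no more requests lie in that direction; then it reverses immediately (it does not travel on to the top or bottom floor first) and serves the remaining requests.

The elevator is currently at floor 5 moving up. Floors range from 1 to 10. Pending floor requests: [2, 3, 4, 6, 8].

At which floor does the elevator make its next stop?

Answer: 6

Derivation:
Current floor: 5, direction: up
Requests above: [6, 8]
Requests below: [2, 3, 4]
Moving up and requests lie above → nearest above is min([6, 8]) = 6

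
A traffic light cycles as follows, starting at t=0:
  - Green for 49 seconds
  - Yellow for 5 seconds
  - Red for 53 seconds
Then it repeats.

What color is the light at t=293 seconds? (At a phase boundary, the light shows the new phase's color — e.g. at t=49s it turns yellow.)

Cycle length = 49 + 5 + 53 = 107s
t = 293, phase_t = 293 mod 107 = 79
79 >= 54 → RED

Answer: red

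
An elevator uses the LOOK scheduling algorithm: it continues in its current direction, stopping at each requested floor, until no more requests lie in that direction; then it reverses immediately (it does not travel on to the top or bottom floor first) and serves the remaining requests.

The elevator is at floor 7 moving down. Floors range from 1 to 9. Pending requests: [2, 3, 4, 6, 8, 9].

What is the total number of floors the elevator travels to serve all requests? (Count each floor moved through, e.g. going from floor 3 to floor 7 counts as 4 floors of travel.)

Answer: 12

Derivation:
Start at floor 7 moving down, LOOK stop order: [6, 4, 3, 2, 8, 9]
  7 → 6: |6-7| = 1, total = 1
  6 → 4: |4-6| = 2, total = 3
  4 → 3: |3-4| = 1, total = 4
  3 → 2: |2-3| = 1, total = 5
  2 → 8: |8-2| = 6, total = 11
  8 → 9: |9-8| = 1, total = 12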